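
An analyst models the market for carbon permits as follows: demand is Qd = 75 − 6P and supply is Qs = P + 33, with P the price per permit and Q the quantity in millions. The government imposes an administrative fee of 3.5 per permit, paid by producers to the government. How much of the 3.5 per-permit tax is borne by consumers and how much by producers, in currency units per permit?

Before the tax: set 75 − 6P = P + 33 → P* = 6, Q* = 39.
With the tax collected from producers, supply shifts: Qs = (P − 3.5) + 33.
New equilibrium: consumers pay 6.5, producers receive 3, Q = 36. (Wedge: Pb − Ps = 3.5.)
Burden on consumers: 0.5; on producers: 3. (They sum to 3.5.)

Consumers bear 0.5 per permit; producers bear 3 per permit.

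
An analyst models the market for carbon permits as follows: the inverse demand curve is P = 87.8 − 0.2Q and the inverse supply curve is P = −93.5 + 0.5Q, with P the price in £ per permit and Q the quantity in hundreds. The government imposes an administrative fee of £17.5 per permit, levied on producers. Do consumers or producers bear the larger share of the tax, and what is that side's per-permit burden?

Rewrite in direct form: Qd = 439 − 5P and Qs = 2P + 187.
Before the tax: set 439 − 5P = 2P + 187 → P* = £36, Q* = 259.
With the tax collected from producers, supply shifts: Qs = 2(P − 17.5) + 187.
Solving gives Q = 234 with consumers paying £41 and producers receiving £23.5 (the £17.5 wedge).
Per-permit burden: consumers £5, producers £12.5.
Producers take the larger share because supply is less price-elastic here (demand slope 5 vs supply slope 2).

Producers bear the larger share: £12.5 per permit.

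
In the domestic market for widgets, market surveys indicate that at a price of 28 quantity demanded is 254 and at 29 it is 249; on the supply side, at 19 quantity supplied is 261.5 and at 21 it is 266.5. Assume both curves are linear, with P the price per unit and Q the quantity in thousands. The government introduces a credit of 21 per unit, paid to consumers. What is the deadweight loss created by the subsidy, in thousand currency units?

Deadweight loss = 367.5 thousand.

Demand slope: (249 − 254)/(29 − 28) = -5, so Qd = 394 − 5P.
Supply slope: (266.5 − 261.5)/(21 − 19) = 2.5, so Qs = 2.5P + 214.
Without the subsidy, 394 − 5P = 2.5P + 214 gives 7.5P = 180, so P* = 24 and Q* = 274.
With a per-unit subsidy paid to consumers, each effectively pays P − 21, so demand becomes Qd = 394 − 5(P − 21).
Solving gives Q = 309 with consumers paying 17 and suppliers receiving 38 (the 21 wedge).
Quantity rises by |ΔQ| = |274 − 309| = 35.
DWL = ½ · t · |ΔQ| = ½ · 21 · 35 = 367.5.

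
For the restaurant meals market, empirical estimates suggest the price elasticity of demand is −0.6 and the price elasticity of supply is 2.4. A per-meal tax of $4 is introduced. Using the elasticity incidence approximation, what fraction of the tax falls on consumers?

Consumers' share ≈ 0.8.

Incidence ratio: consumers' share ≈ εs / (εs + |εd|) = 2.4 / (2.4 + 0.6) = 0.8.
Supply is the more elastic side, so consumers bear the larger share.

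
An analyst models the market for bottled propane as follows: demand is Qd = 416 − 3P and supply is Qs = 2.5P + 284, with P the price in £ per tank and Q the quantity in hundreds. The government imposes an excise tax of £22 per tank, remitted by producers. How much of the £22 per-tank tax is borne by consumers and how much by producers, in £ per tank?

Consumers bear £10 per tank; producers bear £12 per tank.

Before the tax: set 416 − 3P = 2.5P + 284 → P* = £24, Q* = 344.
With the tax collected from producers, supply shifts: Qs = 2.5(P − 22) + 284.
Solving gives Q = 314 with consumers paying £34 and producers receiving £12 (the £22 wedge).
Burden on consumers: £10; on producers: £12. (They sum to £22.)
The less price-elastic side of the market bears the larger share of a per-unit tax.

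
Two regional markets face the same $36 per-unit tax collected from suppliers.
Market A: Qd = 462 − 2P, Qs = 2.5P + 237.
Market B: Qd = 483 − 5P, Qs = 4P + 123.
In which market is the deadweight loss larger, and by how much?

Market A: pre-tax P* = $50, Q* = 362; post-tax Q = 322; deadweight loss = $720.
Market B: pre-tax P* = $40, Q* = 283; post-tax Q = 203; deadweight loss = $1440.
Difference: $720 vs $1440 → market B is larger by $720.

Market B, by $720.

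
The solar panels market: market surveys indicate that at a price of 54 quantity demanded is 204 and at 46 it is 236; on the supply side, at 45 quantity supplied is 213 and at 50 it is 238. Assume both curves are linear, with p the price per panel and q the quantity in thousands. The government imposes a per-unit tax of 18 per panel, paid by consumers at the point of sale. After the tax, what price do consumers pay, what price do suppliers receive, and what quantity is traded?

Consumers pay 58; suppliers receive 40; quantity = 188.

Demand slope: (236 − 204)/(46 − 54) = -4, so qd = 420 − 4p.
Supply slope: (238 − 213)/(50 − 45) = 5, so qs = 5p − 12.
Before the tax: set 420 − 4p = 5p − 12 → p* = 48, q* = 228.
With the tax collected from consumers, demand (in seller-price terms) shifts: qd = 420 − 4(p + 18).
New equilibrium: consumers pay 58, suppliers receive 40, q = 188. (Wedge: pb − ps = 18.)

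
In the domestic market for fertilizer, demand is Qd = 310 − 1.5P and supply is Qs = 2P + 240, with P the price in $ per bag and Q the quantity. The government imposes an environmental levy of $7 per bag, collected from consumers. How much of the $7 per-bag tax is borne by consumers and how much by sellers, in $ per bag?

Without the tax, 310 − 1.5P = 2P + 240 gives 3.5P = 70, so P* = $20 and Q* = 280.
With the tax collected from consumers, demand (in seller-price terms) shifts: Qd = 310 − 1.5(P + 7).
Solving gives Q = 274 with consumers paying $24 and sellers receiving $17 (the $7 wedge).
Burden on consumers: $4; on sellers: $3. (They sum to $7.)

Consumers bear $4 per bag; sellers bear $3 per bag.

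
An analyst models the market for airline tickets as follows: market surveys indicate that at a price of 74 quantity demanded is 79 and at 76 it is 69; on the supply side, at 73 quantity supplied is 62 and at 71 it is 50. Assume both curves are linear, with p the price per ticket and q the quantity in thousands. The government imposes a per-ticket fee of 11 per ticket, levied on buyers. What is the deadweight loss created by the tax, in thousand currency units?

Deadweight loss = 165 thousand.

Demand slope: (69 − 79)/(76 − 74) = -5, so qd = 449 − 5p.
Supply slope: (50 − 62)/(71 − 73) = 6, so qs = 6p − 376.
Before the tax: set 449 − 5p = 6p − 376 → p* = 75, q* = 74.
With the tax collected from buyers, demand (in seller-price terms) shifts: qd = 449 − 5(p + 11).
Solving gives q = 44 with buyers paying 81 and suppliers receiving 70 (the 11 wedge).
Quantity falls by |ΔQ| = |74 − 44| = 30.
DWL = ½ · t · |ΔQ| = ½ · 11 · 30 = 165.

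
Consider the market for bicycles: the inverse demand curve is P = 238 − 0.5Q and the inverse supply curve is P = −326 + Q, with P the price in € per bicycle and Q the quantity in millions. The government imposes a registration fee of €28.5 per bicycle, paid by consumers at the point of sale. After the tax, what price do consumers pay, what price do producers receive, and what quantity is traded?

Rewrite in direct form: Qd = 476 − 2P and Qs = P + 326.
Without the tax, 476 − 2P = P + 326 gives 3P = 150, so P* = €50 and Q* = 376.
With the tax collected from consumers, demand (in seller-price terms) shifts: Qd = 476 − 2(P + 28.5).
New equilibrium: consumers pay €59.5, producers receive €31, Q = 357. (Wedge: Pb − Ps = 28.5.)

Consumers pay €59.5; producers receive €31; quantity = 357.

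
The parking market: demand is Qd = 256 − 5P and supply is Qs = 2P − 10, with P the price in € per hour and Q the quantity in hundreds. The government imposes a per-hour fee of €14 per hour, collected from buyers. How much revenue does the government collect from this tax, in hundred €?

Before the tax: set 256 − 5P = 2P − 10 → P* = €38, Q* = 66.
With the tax collected from buyers, demand (in seller-price terms) shifts: Qd = 256 − 5(P + 14).
New equilibrium: buyers pay €42, producers receive €28, Q = 46. (Wedge: Pb − Ps = 14.)
Revenue = t · Q = 14 · 46 = €644.

Tax revenue = €644 hundred.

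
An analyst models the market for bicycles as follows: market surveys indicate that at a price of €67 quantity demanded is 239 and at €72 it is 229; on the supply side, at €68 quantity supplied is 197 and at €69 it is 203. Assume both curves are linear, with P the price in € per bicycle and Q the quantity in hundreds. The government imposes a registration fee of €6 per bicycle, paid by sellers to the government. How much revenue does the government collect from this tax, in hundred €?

Tax revenue = €1308 hundred.

Demand slope: (229 − 239)/(72 − 67) = -2, so Qd = 373 − 2P.
Supply slope: (203 − 197)/(69 − 68) = 6, so Qs = 6P − 211.
Before the tax: set 373 − 2P = 6P − 211 → P* = €73, Q* = 227.
With the tax collected from sellers, supply shifts: Qs = 6(P − 6) − 211.
New equilibrium: consumers pay €77.5, sellers receive €71.5, Q = 218. (Wedge: Pb − Ps = 6.)
Revenue = t · Q = 6 · 218 = €1308.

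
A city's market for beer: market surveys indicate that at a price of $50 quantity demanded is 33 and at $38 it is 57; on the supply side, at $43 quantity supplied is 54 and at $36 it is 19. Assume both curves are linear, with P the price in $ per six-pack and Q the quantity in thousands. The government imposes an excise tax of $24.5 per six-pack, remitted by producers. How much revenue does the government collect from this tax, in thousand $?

Demand slope: (57 − 33)/(38 − 50) = -2, so Qd = 133 − 2P.
Supply slope: (19 − 54)/(36 − 43) = 5, so Qs = 5P − 161.
Without the tax, 133 − 2P = 5P − 161 gives 7P = 294, so P* = $42 and Q* = 49.
With the tax collected from producers, supply shifts: Qs = 5(P − 24.5) − 161.
New equilibrium: consumers pay $59.5, producers receive $35, Q = 14. (Wedge: Pb − Ps = 24.5.)
Revenue = t · Q = 24.5 · 14 = $343.

Tax revenue = $343 thousand.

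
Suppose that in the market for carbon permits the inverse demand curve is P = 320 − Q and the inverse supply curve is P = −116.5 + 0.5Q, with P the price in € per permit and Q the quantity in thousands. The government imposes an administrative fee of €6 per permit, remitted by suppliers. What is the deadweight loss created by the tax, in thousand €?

Deadweight loss = €12 thousand.

Inverting to Q(P) form: Qd = 320 − P; Qs = 2P + 233.
Without the tax, 320 − P = 2P + 233 gives 3P = 87, so P* = €29 and Q* = 291.
With the tax collected from suppliers, supply shifts: Qs = 2(P − 6) + 233.
Solving gives Q = 287 with consumers paying €33 and suppliers receiving €27 (the €6 wedge).
Quantity falls by |ΔQ| = |291 − 287| = 4.
DWL = ½ · t · |ΔQ| = ½ · 6 · 4 = €12.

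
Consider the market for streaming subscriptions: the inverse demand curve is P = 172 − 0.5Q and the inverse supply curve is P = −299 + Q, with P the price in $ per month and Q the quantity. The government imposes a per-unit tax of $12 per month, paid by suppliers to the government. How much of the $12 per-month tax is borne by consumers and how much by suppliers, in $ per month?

Consumers bear $4 per month; suppliers bear $8 per month.

Rewrite in direct form: Qd = 344 − 2P and Qs = P + 299.
Before the tax: set 344 − 2P = P + 299 → P* = $15, Q* = 314.
With the tax collected from suppliers, supply shifts: Qs = (P − 12) + 299.
New equilibrium: consumers pay $19, suppliers receive $7, Q = 306. (Wedge: Pb − Ps = 12.)
Burden on consumers: $4; on suppliers: $8. (They sum to $12.)
The less price-elastic side of the market bears the larger share of a per-unit tax.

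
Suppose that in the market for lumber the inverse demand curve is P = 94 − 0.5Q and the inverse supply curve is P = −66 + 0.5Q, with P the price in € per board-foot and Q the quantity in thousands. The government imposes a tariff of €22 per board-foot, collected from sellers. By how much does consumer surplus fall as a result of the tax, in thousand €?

Inverting to Q(P) form: Qd = 188 − 2P; Qs = 2P + 132.
Without the tax, 188 − 2P = 2P + 132 gives 4P = 56, so P* = €14 and Q* = 160.
With the tax collected from sellers, supply shifts: Qs = 2(P − 22) + 132.
Solving gives Q = 138 with buyers paying €25 and sellers receiving €3 (the €22 wedge).
ΔCS is the trapezoid between Q = 138 and Q = 160 of height €11: ½ · (160 + 138) · 11 = €1639.

Consumer surplus falls by €1639 thousand.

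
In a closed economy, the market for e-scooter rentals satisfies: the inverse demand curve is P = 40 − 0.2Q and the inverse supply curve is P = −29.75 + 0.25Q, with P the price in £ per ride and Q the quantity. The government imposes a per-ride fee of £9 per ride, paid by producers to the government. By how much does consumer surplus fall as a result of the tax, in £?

Rewrite in direct form: Qd = 200 − 5P and Qs = 4P + 119.
Without the tax, 200 − 5P = 4P + 119 gives 9P = 81, so P* = £9 and Q* = 155.
With the tax collected from producers, supply shifts: Qs = 4(P − 9) + 119.
Solving gives Q = 135 with consumers paying £13 and producers receiving £4 (the £9 wedge).
ΔCS is the trapezoid between Q = 135 and Q = 155 of height £4: ½ · (155 + 135) · 4 = £580.

Consumer surplus falls by £580.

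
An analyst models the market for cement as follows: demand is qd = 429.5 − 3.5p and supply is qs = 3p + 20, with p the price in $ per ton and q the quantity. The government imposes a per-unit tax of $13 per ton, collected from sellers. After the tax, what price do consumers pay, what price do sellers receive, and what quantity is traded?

Before the tax: set 429.5 − 3.5p = 3p + 20 → p* = $63, q* = 209.
With the tax collected from sellers, supply shifts: qs = 3(p − 13) + 20.
Solving gives q = 188 with consumers paying $69 and sellers receiving $56 (the $13 wedge).

Consumers pay $69; sellers receive $56; quantity = 188.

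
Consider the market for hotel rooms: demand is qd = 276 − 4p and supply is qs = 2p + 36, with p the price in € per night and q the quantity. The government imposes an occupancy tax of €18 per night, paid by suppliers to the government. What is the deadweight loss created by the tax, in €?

Deadweight loss = €216.

Before the tax: set 276 − 4p = 2p + 36 → p* = €40, q* = 116.
With the tax collected from suppliers, supply shifts: qs = 2(p − 18) + 36.
Solving gives q = 92 with buyers paying €46 and suppliers receiving €28 (the €18 wedge).
Quantity falls by |ΔQ| = |116 − 92| = 24.
DWL = ½ · t · |ΔQ| = ½ · 18 · 24 = €216.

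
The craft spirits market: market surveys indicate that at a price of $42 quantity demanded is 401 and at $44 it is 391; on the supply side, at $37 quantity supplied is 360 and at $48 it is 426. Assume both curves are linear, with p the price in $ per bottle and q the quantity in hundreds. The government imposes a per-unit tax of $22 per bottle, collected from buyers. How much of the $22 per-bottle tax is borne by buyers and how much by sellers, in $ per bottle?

Buyers bear $12 per bottle; sellers bear $10 per bottle.

Demand slope: (391 − 401)/(44 − 42) = -5, so qd = 611 − 5p.
Supply slope: (426 − 360)/(48 − 37) = 6, so qs = 6p + 138.
Without the tax, 611 − 5p = 6p + 138 gives 11p = 473, so p* = $43 and q* = 396.
With the tax collected from buyers, demand (in seller-price terms) shifts: qd = 611 − 5(p + 22).
New equilibrium: buyers pay $55, sellers receive $33, q = 336. (Wedge: pb − ps = 22.)
Burden on buyers: $12; on sellers: $10. (They sum to $22.)
The less price-elastic side of the market bears the larger share of a per-unit tax.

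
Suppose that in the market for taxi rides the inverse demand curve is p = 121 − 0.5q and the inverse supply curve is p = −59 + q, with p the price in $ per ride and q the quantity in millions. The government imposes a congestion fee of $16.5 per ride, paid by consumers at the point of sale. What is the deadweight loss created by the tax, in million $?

Deadweight loss = $90.75 million.

Inverting to q(p) form: qd = 242 − 2p; qs = p + 59.
Before the tax: set 242 − 2p = p + 59 → p* = $61, q* = 120.
With the tax collected from consumers, demand (in seller-price terms) shifts: qd = 242 − 2(p + 16.5).
New equilibrium: consumers pay $66.5, suppliers receive $50, q = 109. (Wedge: pb − ps = 16.5.)
Quantity falls by |ΔQ| = |120 − 109| = 11.
DWL = ½ · t · |ΔQ| = ½ · 16.5 · 11 = $90.75.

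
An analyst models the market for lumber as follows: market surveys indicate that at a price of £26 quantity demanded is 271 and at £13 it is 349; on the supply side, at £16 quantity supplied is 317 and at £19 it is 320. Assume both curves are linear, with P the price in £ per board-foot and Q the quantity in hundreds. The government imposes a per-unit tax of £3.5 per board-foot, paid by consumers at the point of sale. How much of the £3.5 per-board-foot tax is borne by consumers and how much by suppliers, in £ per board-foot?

Consumers bear £0.5 per board-foot; suppliers bear £3 per board-foot.

Demand slope: (349 − 271)/(13 − 26) = -6, so Qd = 427 − 6P.
Supply slope: (320 − 317)/(19 − 16) = 1, so Qs = P + 301.
Before the tax: set 427 − 6P = P + 301 → P* = £18, Q* = 319.
With the tax collected from consumers, demand (in seller-price terms) shifts: Qd = 427 − 6(P + 3.5).
New equilibrium: consumers pay £18.5, suppliers receive £15, Q = 316. (Wedge: Pb − Ps = 3.5.)
Burden on consumers: £0.5; on suppliers: £3. (They sum to £3.5.)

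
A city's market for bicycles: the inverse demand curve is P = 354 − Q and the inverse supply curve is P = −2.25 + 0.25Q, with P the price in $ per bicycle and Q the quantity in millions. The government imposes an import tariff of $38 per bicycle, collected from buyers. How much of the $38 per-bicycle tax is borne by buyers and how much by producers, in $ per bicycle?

Rewrite in direct form: Qd = 354 − P and Qs = 4P + 9.
Before the tax: set 354 − P = 4P + 9 → P* = $69, Q* = 285.
With the tax collected from buyers, demand (in seller-price terms) shifts: Qd = 354 − (P + 38).
New equilibrium: buyers pay $99.4, producers receive $61.4, Q = 254.6. (Wedge: Pb − Ps = 38.)
Burden on buyers: $30.4; on producers: $7.6. (They sum to $38.)

Buyers bear $30.4 per bicycle; producers bear $7.6 per bicycle.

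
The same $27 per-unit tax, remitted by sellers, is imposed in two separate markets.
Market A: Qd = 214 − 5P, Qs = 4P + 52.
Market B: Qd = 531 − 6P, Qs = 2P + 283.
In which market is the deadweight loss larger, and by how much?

Market A: pre-tax P* = $18, Q* = 124; post-tax Q = 64; deadweight loss = $810.
Market B: pre-tax P* = $31, Q* = 345; post-tax Q = 304.5; deadweight loss = $546.75.
Difference: $810 vs $546.75 → market A is larger by $263.25.

Market A, by $263.25.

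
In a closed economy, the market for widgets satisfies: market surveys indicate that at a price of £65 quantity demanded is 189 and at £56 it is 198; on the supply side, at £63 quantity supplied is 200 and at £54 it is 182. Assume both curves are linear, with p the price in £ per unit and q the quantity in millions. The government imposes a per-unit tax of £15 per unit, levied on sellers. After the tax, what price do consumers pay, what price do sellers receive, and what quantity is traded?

Consumers pay £70; sellers receive £55; quantity = 184.

Demand slope: (198 − 189)/(56 − 65) = -1, so qd = 254 − p.
Supply slope: (182 − 200)/(54 − 63) = 2, so qs = 2p + 74.
Before the tax: set 254 − p = 2p + 74 → p* = £60, q* = 194.
With the tax collected from sellers, supply shifts: qs = 2(p − 15) + 74.
New equilibrium: consumers pay £70, sellers receive £55, q = 184. (Wedge: pb − ps = 15.)
The less price-elastic side of the market bears the larger share of a per-unit tax.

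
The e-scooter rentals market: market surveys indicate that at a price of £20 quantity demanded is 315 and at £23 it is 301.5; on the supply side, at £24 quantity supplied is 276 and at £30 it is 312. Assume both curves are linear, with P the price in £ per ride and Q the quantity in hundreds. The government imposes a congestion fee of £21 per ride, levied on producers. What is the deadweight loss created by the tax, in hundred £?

Demand slope: (301.5 − 315)/(23 − 20) = -4.5, so Qd = 405 − 4.5P.
Supply slope: (312 − 276)/(30 − 24) = 6, so Qs = 6P + 132.
Without the tax, 405 − 4.5P = 6P + 132 gives 10.5P = 273, so P* = £26 and Q* = 288.
With the tax collected from producers, supply shifts: Qs = 6(P − 21) + 132.
New equilibrium: consumers pay £38, producers receive £17, Q = 234. (Wedge: Pb − Ps = 21.)
Quantity falls by |ΔQ| = |288 − 234| = 54.
DWL = ½ · t · |ΔQ| = ½ · 21 · 54 = £567.

Deadweight loss = £567 hundred.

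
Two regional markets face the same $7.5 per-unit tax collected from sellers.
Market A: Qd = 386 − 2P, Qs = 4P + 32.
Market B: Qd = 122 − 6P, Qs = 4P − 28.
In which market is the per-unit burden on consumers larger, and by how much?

Market A, by $2.

Market A: pre-tax P* = $59, Q* = 268; post-tax Q = 258; per-unit burden on consumers = $5.
Market B: pre-tax P* = $15, Q* = 32; post-tax Q = 14; per-unit burden on consumers = $3.
Difference: $5 vs $3 → market A is larger by $2.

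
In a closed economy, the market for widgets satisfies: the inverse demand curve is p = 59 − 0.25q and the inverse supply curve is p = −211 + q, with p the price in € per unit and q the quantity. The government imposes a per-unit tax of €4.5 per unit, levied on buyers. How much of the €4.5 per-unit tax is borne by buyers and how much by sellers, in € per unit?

Inverting to q(p) form: qd = 236 − 4p; qs = p + 211.
Before the tax: set 236 − 4p = p + 211 → p* = €5, q* = 216.
With the tax collected from buyers, demand (in seller-price terms) shifts: qd = 236 − 4(p + 4.5).
New equilibrium: buyers pay €5.9, sellers receive €1.4, q = 212.4. (Wedge: pb − ps = 4.5.)
Burden on buyers: €0.9; on sellers: €3.6. (They sum to €4.5.)
The less price-elastic side of the market bears the larger share of a per-unit tax.

Buyers bear €0.9 per unit; sellers bear €3.6 per unit.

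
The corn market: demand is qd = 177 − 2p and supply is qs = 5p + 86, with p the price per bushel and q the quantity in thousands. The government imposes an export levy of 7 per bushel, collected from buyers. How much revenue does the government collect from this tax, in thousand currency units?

Tax revenue = 987 thousand.

Before the tax: set 177 − 2p = 5p + 86 → p* = 13, q* = 151.
With the tax collected from buyers, demand (in seller-price terms) shifts: qd = 177 − 2(p + 7).
Solving gives q = 141 with buyers paying 18 and sellers receiving 11 (the 7 wedge).
Revenue = t · Q = 7 · 141 = 987.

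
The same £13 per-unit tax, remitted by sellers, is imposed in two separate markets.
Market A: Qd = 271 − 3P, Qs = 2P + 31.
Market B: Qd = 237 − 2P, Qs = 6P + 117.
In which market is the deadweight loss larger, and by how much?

Market A: pre-tax P* = £48, Q* = 127; post-tax Q = 111.4; deadweight loss = £101.4.
Market B: pre-tax P* = £15, Q* = 207; post-tax Q = 187.5; deadweight loss = £126.75.
Difference: £101.4 vs £126.75 → market B is larger by £25.35.

Market B, by £25.35.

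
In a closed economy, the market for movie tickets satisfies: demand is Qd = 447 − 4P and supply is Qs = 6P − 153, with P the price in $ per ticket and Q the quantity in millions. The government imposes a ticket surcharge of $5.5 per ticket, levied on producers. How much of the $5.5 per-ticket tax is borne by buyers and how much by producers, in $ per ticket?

Buyers bear $3.3 per ticket; producers bear $2.2 per ticket.

Without the tax, 447 − 4P = 6P − 153 gives 10P = 600, so P* = $60 and Q* = 207.
With the tax collected from producers, supply shifts: Qs = 6(P − 5.5) − 153.
Solving gives Q = 193.8 with buyers paying $63.3 and producers receiving $57.8 (the $5.5 wedge).
Burden on buyers: $3.3; on producers: $2.2. (They sum to $5.5.)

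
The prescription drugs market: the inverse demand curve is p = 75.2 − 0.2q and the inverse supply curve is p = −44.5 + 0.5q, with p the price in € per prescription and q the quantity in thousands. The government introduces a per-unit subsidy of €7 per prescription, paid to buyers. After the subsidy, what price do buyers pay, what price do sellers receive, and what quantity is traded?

Rewrite in direct form: qd = 376 − 5p and qs = 2p + 89.
Without the subsidy, 376 − 5p = 2p + 89 gives 7p = 287, so p* = €41 and q* = 171.
With a per-unit subsidy paid to buyers, each effectively pays p − 7, so demand becomes qd = 376 − 5(p − 7).
Solving gives q = 181 with buyers paying €39 and sellers receiving €46 (the €7 wedge).

Buyers pay €39; sellers receive €46; quantity = 181.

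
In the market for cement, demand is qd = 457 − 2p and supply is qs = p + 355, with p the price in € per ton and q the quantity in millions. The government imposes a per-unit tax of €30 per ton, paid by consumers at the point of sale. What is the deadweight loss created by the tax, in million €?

Deadweight loss = €300 million.

Without the tax, 457 − 2p = p + 355 gives 3p = 102, so p* = €34 and q* = 389.
With the tax collected from consumers, demand (in seller-price terms) shifts: qd = 457 − 2(p + 30).
New equilibrium: consumers pay €44, sellers receive €14, q = 369. (Wedge: pb − ps = 30.)
Quantity falls by |ΔQ| = |389 − 369| = 20.
DWL = ½ · t · |ΔQ| = ½ · 30 · 20 = €300.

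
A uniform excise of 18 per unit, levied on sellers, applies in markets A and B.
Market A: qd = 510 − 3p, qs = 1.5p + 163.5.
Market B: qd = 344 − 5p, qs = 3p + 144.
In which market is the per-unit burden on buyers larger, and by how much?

Market B, by 0.75.

Market A: pre-tax p* = 77, q* = 279; post-tax q = 261; per-unit burden on buyers = 6.
Market B: pre-tax p* = 25, q* = 219; post-tax q = 185.25; per-unit burden on buyers = 6.75.
Difference: 6 vs 6.75 → market B is larger by 0.75.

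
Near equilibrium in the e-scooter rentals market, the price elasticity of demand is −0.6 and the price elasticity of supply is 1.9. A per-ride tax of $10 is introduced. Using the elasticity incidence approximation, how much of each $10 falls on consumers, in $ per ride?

Incidence ratio: consumers' share ≈ εs / (εs + |εd|) = 1.9 / (1.9 + 0.6) = 0.76.
So consumers bear ≈ 0.76 × $10 = $7.6; suppliers bear $2.4.

Consumers bear ≈ $7.6 per ride.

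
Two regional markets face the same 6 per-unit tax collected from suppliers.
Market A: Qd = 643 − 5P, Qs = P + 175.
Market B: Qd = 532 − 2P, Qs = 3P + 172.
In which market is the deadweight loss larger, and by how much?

Market B, by 6.6.

Market A: pre-tax P* = 78, Q* = 253; post-tax Q = 248; deadweight loss = 15.
Market B: pre-tax P* = 72, Q* = 388; post-tax Q = 380.8; deadweight loss = 21.6.
Difference: 15 vs 21.6 → market B is larger by 6.6.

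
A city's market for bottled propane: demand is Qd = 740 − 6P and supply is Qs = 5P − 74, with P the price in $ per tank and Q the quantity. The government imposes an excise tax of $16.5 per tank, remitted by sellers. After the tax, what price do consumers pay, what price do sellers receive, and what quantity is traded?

Before the tax: set 740 − 6P = 5P − 74 → P* = $74, Q* = 296.
With the tax collected from sellers, supply shifts: Qs = 5(P − 16.5) − 74.
New equilibrium: consumers pay $81.5, sellers receive $65, Q = 251. (Wedge: Pb − Ps = 16.5.)

Consumers pay $81.5; sellers receive $65; quantity = 251.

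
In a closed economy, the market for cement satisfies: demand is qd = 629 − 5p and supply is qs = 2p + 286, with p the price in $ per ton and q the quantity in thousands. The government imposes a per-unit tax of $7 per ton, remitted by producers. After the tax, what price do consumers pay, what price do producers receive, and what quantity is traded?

Before the tax: set 629 − 5p = 2p + 286 → p* = $49, q* = 384.
With the tax collected from producers, supply shifts: qs = 2(p − 7) + 286.
Solving gives q = 374 with consumers paying $51 and producers receiving $44 (the $7 wedge).
The less price-elastic side of the market bears the larger share of a per-unit tax.

Consumers pay $51; producers receive $44; quantity = 374.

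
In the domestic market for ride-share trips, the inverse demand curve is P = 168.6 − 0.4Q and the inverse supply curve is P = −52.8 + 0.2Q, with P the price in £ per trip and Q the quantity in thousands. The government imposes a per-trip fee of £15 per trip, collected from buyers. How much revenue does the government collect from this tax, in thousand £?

Rewrite in direct form: Qd = 421.5 − 2.5P and Qs = 5P + 264.
Before the tax: set 421.5 − 2.5P = 5P + 264 → P* = £21, Q* = 369.
With the tax collected from buyers, demand (in seller-price terms) shifts: Qd = 421.5 − 2.5(P + 15).
Solving gives Q = 344 with buyers paying £31 and sellers receiving £16 (the £15 wedge).
Revenue = t · Q = 15 · 344 = £5160.

Tax revenue = £5160 thousand.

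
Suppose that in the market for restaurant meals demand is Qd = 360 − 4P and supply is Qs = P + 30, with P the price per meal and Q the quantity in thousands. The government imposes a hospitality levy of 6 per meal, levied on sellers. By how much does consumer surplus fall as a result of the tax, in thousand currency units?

Without the tax, 360 − 4P = P + 30 gives 5P = 330, so P* = 66 and Q* = 96.
With the tax collected from sellers, supply shifts: Qs = (P − 6) + 30.
Solving gives Q = 91.2 with buyers paying 67.2 and sellers receiving 61.2 (the 6 wedge).
ΔCS is the trapezoid between Q = 91.2 and Q = 96 of height 1.2: ½ · (96 + 91.2) · 1.2 = 112.32.

Consumer surplus falls by 112.32 thousand.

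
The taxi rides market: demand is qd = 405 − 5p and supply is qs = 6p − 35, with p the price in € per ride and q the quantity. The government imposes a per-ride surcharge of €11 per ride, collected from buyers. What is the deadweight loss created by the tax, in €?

Deadweight loss = €165.

Without the tax, 405 − 5p = 6p − 35 gives 11p = 440, so p* = €40 and q* = 205.
With the tax collected from buyers, demand (in seller-price terms) shifts: qd = 405 − 5(p + 11).
Solving gives q = 175 with buyers paying €46 and producers receiving €35 (the €11 wedge).
Quantity falls by |ΔQ| = |205 − 175| = 30.
DWL = ½ · t · |ΔQ| = ½ · 11 · 30 = €165.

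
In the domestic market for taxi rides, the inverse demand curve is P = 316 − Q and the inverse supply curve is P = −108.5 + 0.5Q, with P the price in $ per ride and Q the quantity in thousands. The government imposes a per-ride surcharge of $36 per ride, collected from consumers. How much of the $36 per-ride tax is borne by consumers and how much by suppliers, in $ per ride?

Consumers bear $24 per ride; suppliers bear $12 per ride.

Rewrite in direct form: Qd = 316 − P and Qs = 2P + 217.
Without the tax, 316 − P = 2P + 217 gives 3P = 99, so P* = $33 and Q* = 283.
With the tax collected from consumers, demand (in seller-price terms) shifts: Qd = 316 − (P + 36).
Solving gives Q = 259 with consumers paying $57 and suppliers receiving $21 (the $36 wedge).
Burden on consumers: $24; on suppliers: $12. (They sum to $36.)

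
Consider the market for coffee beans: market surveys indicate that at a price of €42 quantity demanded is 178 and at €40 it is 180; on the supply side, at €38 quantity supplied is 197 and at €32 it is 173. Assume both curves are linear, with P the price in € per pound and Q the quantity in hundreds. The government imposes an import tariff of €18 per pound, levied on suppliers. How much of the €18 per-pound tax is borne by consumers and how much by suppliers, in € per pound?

Demand slope: (180 − 178)/(40 − 42) = -1, so Qd = 220 − P.
Supply slope: (173 − 197)/(32 − 38) = 4, so Qs = 4P + 45.
Without the tax, 220 − P = 4P + 45 gives 5P = 175, so P* = €35 and Q* = 185.
With the tax collected from suppliers, supply shifts: Qs = 4(P − 18) + 45.
New equilibrium: consumers pay €49.4, suppliers receive €31.4, Q = 170.6. (Wedge: Pb − Ps = 18.)
Burden on consumers: €14.4; on suppliers: €3.6. (They sum to €18.)

Consumers bear €14.4 per pound; suppliers bear €3.6 per pound.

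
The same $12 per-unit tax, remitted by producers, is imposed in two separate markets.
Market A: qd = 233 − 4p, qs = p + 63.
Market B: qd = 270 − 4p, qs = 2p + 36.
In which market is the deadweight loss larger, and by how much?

Market A: pre-tax p* = $34, q* = 97; post-tax q = 87.4; deadweight loss = $57.6.
Market B: pre-tax p* = $39, q* = 114; post-tax q = 98; deadweight loss = $96.
Difference: $57.6 vs $96 → market B is larger by $38.4.

Market B, by $38.4.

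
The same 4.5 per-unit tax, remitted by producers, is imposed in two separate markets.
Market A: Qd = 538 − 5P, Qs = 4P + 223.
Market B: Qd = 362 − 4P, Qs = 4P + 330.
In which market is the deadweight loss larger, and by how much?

Market A, by 2.25.

Market A: pre-tax P* = 35, Q* = 363; post-tax Q = 353; deadweight loss = 22.5.
Market B: pre-tax P* = 4, Q* = 346; post-tax Q = 337; deadweight loss = 20.25.
Difference: 22.5 vs 20.25 → market A is larger by 2.25.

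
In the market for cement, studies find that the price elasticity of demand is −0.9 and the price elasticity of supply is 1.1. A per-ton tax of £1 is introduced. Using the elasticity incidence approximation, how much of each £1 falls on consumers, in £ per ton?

Consumers bear ≈ £0.55 per ton.

Incidence ratio: consumers' share ≈ εs / (εs + |εd|) = 1.1 / (1.1 + 0.9) = 0.55.
So consumers bear ≈ 0.55 × £1 = £0.55; sellers bear £0.45.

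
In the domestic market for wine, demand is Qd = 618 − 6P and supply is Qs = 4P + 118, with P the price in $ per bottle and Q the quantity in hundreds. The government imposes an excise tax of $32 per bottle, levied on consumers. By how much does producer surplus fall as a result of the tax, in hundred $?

Without the tax, 618 − 6P = 4P + 118 gives 10P = 500, so P* = $50 and Q* = 318.
With the tax collected from consumers, demand (in seller-price terms) shifts: Qd = 618 − 6(P + 32).
Solving gives Q = 241.2 with consumers paying $62.8 and suppliers receiving $30.8 (the $32 wedge).
ΔPS is the trapezoid between Q = 241.2 and Q = 318 of height $19.2: ½ · (318 + 241.2) · 19.2 = $5368.32.

Producer surplus falls by $5368.32 hundred.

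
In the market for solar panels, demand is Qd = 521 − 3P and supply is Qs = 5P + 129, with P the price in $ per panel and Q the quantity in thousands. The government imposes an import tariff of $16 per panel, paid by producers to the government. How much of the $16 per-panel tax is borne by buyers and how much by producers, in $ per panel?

Before the tax: set 521 − 3P = 5P + 129 → P* = $49, Q* = 374.
With the tax collected from producers, supply shifts: Qs = 5(P − 16) + 129.
New equilibrium: buyers pay $59, producers receive $43, Q = 344. (Wedge: Pb − Ps = 16.)
Burden on buyers: $10; on producers: $6. (They sum to $16.)

Buyers bear $10 per panel; producers bear $6 per panel.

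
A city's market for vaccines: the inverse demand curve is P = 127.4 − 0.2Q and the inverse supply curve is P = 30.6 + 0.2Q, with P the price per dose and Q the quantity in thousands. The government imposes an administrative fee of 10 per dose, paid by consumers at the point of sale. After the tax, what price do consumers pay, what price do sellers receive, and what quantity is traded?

Consumers pay 84; sellers receive 74; quantity = 217.

Rewrite in direct form: Qd = 637 − 5P and Qs = 5P − 153.
Before the tax: set 637 − 5P = 5P − 153 → P* = 79, Q* = 242.
With the tax collected from consumers, demand (in seller-price terms) shifts: Qd = 637 − 5(P + 10).
Solving gives Q = 217 with consumers paying 84 and sellers receiving 74 (the 10 wedge).
The less price-elastic side of the market bears the larger share of a per-unit tax.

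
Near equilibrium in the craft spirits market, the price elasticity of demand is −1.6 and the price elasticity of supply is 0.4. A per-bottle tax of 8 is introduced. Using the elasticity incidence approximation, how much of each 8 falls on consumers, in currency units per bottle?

Consumers bear ≈ 1.6 per bottle.

Incidence ratio: consumers' share ≈ εs / (εs + |εd|) = 0.4 / (0.4 + 1.6) = 0.2.
So consumers bear ≈ 0.2 × 8 = 1.6; suppliers bear 6.4.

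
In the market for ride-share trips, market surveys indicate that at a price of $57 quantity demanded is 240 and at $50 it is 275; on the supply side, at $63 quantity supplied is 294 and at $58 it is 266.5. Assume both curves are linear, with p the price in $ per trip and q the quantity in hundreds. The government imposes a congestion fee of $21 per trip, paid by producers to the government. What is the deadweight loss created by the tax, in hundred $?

Demand slope: (275 − 240)/(50 − 57) = -5, so qd = 525 − 5p.
Supply slope: (266.5 − 294)/(58 − 63) = 5.5, so qs = 5.5p − 52.5.
Without the tax, 525 − 5p = 5.5p − 52.5 gives 10.5p = 577.5, so p* = $55 and q* = 250.
With the tax collected from producers, supply shifts: qs = 5.5(p − 21) − 52.5.
New equilibrium: consumers pay $66, producers receive $45, q = 195. (Wedge: pb − ps = 21.)
Quantity falls by |ΔQ| = |250 − 195| = 55.
DWL = ½ · t · |ΔQ| = ½ · 21 · 55 = $577.5.

Deadweight loss = $577.5 hundred.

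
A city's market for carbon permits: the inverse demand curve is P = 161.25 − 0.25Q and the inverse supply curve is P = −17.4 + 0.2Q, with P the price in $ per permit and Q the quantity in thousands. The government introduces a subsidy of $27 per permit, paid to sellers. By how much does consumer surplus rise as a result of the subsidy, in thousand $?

Consumer surplus rises by $6405 thousand.

Rewrite in direct form: Qd = 645 − 4P and Qs = 5P + 87.
Without the subsidy, 645 − 4P = 5P + 87 gives 9P = 558, so P* = $62 and Q* = 397.
With a per-unit subsidy paid to sellers, each receives P + 27 per unit sold, so supply becomes Qs = 5(P + 27) + 87.
New equilibrium: consumers pay $47, sellers receive $74, Q = 457. (Wedge: Pb − Ps = −27.)
ΔCS is the trapezoid between Q = 457 and Q = 397 of height $15: ½ · (397 + 457) · 15 = $6405.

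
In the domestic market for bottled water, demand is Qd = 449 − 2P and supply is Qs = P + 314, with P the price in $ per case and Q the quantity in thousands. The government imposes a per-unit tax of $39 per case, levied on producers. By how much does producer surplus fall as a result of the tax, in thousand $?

Without the tax, 449 − 2P = P + 314 gives 3P = 135, so P* = $45 and Q* = 359.
With the tax collected from producers, supply shifts: Qs = (P − 39) + 314.
Solving gives Q = 333 with consumers paying $58 and producers receiving $19 (the $39 wedge).
ΔPS is the trapezoid between Q = 333 and Q = 359 of height $26: ½ · (359 + 333) · 26 = $8996.

Producer surplus falls by $8996 thousand.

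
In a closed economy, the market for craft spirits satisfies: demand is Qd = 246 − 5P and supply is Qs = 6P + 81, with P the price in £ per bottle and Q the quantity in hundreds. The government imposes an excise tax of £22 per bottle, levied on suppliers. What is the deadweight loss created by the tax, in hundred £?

Without the tax, 246 − 5P = 6P + 81 gives 11P = 165, so P* = £15 and Q* = 171.
With the tax collected from suppliers, supply shifts: Qs = 6(P − 22) + 81.
Solving gives Q = 111 with buyers paying £27 and suppliers receiving £5 (the £22 wedge).
Quantity falls by |ΔQ| = |171 − 111| = 60.
DWL = ½ · t · |ΔQ| = ½ · 22 · 60 = £660.

Deadweight loss = £660 hundred.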